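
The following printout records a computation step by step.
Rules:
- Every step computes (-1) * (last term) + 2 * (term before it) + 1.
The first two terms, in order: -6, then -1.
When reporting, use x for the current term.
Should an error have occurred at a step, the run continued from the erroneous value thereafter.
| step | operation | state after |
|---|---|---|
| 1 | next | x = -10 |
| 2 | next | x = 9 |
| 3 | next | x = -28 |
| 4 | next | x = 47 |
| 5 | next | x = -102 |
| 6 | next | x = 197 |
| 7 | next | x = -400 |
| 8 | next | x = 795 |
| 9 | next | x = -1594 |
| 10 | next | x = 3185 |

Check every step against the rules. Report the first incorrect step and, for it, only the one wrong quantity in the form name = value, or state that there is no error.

step 1: x = -1*(-1) + (2)*(-6) + (1) = -10 -> same as recorded
step 2: x = -1*(-10) + (2)*(-1) + (1) = 9 -> no discrepancy
step 3: x = -1*(9) + (2)*(-10) + (1) = -28 -> same as recorded
step 4: x = -1*(-28) + (2)*(9) + (1) = 47 -> in agreement
step 5: x = -1*(47) + (2)*(-28) + (1) = -102 -> exactly as logged
step 6: x = -1*(-102) + (2)*(47) + (1) = 197 -> verified
step 7: x = -1*(197) + (2)*(-102) + (1) = -400 -> no discrepancy
step 8: x = -1*(-400) + (2)*(197) + (1) = 795 -> verified
step 9: x = -1*(795) + (2)*(-400) + (1) = -1594 -> matches
step 10: x = -1*(-1594) + (2)*(795) + (1) = 3185 -> agrees with the printout
Every step is consistent.

no error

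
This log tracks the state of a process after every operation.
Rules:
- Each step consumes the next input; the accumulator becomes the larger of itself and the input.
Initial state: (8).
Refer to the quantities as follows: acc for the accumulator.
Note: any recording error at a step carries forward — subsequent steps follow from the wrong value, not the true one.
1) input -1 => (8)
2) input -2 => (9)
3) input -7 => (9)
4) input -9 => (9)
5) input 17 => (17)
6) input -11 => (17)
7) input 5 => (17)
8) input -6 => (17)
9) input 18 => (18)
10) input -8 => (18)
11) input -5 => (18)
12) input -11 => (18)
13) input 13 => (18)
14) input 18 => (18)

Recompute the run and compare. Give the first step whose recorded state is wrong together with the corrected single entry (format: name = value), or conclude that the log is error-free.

step 1: acc = max(8, -1) = 8 -> exactly as logged
step 2: acc = max(8, -2) = 8 -> first mismatch against the log
So the first discrepancy is step 2, where the right value is acc = 8.

step 2, acc = 8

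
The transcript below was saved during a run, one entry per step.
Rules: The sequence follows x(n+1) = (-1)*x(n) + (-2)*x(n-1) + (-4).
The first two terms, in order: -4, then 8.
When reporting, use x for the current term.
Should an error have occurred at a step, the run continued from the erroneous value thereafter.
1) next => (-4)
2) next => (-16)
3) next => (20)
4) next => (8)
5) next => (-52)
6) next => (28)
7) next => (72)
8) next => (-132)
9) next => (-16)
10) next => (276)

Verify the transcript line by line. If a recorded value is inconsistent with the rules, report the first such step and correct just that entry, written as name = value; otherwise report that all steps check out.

Recomputing the run from the initial state:
step 1: x = -4
step 2: x = -16
step 3: x = 20
step 4: x = 8
step 5: x = -52
step 6: x = 32
step 7: x = 68
step 8: x = -136
step 9: x = -4
step 10: x = 272
The first disagreement with the transcript is at step 6, where the value should be x = 32.

step 6, x = 32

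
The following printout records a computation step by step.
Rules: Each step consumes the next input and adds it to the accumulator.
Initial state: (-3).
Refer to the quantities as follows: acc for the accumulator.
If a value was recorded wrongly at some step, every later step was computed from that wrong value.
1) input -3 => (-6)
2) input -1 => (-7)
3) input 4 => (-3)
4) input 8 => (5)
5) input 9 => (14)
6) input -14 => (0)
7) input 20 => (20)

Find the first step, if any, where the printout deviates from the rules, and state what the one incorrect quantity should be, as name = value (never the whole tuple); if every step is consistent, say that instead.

no error

step 1: acc = -3 + -3 = -6 -> matches
step 2: acc = -6 + -1 = -7 -> matches
step 3: acc = -7 + 4 = -3 -> verified
step 4: acc = -3 + 8 = 5 -> exactly as logged
step 5: acc = 5 + 9 = 14 -> same as recorded
step 6: acc = 14 + -14 = 0 -> consistent with the printout
step 7: acc = 0 + 20 = 20 -> agrees with the printout
The whole run recomputes cleanly — no discrepancies.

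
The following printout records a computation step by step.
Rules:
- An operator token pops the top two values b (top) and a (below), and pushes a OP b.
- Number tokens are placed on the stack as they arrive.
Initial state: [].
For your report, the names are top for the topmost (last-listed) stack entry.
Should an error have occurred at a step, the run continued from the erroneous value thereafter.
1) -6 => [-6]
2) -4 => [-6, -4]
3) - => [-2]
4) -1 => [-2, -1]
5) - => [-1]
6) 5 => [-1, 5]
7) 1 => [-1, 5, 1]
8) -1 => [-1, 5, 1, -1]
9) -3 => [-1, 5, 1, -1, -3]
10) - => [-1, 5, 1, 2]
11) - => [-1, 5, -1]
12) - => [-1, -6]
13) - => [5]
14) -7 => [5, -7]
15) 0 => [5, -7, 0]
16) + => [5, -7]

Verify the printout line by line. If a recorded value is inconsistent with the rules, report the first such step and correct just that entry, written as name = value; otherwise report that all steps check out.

step 12, top = 6

Step 1: push -6: top = -6 — no discrepancy.
Step 2: push -4: top = -4 — verified.
Step 3: -6 - -4 = -2 — verified.
Step 4: push -1: top = -1 — matches.
Step 5: -2 - -1 = -1 — verified.
Step 6: push 5: top = 5 — confirmed correct.
Step 7: push 1: top = 1 — matches.
Step 8: push -1: top = -1 — verified.
Step 9: push -3: top = -3 — no discrepancy.
Step 10: -1 - -3 = 2 — agrees with the printout.
Step 11: 1 - 2 = -1 — verified.
Step 12: 5 - -1 = 6 — a discrepancy with the printout.
So the first discrepancy is step 12, where the right value is top = 6.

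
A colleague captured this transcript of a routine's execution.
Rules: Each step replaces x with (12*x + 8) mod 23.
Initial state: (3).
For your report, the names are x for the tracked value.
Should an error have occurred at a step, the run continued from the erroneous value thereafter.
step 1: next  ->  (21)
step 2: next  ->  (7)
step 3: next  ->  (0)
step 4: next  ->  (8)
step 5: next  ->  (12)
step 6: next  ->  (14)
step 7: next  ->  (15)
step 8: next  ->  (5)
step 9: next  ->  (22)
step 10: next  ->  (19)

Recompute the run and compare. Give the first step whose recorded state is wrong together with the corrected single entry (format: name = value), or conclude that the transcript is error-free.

step 8, x = 4

Recomputing the run from the initial state:
step 1: x = 21
step 2: x = 7
step 3: x = 0
step 4: x = 8
step 5: x = 12
step 6: x = 14
step 7: x = 15
step 8: x = 4
step 9: x = 10
step 10: x = 13
The first disagreement with the transcript is at step 8, where the value should be x = 4.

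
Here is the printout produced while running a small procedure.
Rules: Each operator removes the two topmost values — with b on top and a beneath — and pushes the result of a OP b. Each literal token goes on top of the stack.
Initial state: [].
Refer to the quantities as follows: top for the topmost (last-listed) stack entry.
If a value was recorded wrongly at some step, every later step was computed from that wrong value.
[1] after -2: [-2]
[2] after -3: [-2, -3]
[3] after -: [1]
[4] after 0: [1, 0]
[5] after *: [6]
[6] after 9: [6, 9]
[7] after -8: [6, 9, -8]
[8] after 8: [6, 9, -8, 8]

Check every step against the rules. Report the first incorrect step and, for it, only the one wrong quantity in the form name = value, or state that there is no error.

1. push -2: top = -2 (confirmed correct)
2. push -3: top = -3 (consistent with the printout)
3. -2 - -3 = 1 (no discrepancy)
4. push 0: top = 0 (consistent with the printout)
5. 1 * 0 = 0 (the printout disagrees here)
The earliest wrong entry is at step 5: it should read top = 0.

step 5, top = 0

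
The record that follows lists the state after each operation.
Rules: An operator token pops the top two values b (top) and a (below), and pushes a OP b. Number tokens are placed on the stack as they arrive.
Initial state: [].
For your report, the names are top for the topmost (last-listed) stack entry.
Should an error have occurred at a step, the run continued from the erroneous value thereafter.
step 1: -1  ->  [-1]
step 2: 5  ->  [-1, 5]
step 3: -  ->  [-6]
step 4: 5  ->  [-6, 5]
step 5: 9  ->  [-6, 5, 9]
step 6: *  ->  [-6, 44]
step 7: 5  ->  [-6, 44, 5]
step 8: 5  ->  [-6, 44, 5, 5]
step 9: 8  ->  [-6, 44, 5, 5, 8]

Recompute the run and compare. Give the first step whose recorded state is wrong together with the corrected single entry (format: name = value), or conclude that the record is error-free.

step 6, top = 45

Recomputing the run from the initial state:
step 1: [-1]
step 2: [-1, 5]
step 3: [-6]
step 4: [-6, 5]
step 5: [-6, 5, 9]
step 6: [-6, 45]
step 7: [-6, 45, 5]
step 8: [-6, 45, 5, 5]
step 9: [-6, 45, 5, 5, 8]
The first disagreement with the record is at step 6, where the value should be top = 45.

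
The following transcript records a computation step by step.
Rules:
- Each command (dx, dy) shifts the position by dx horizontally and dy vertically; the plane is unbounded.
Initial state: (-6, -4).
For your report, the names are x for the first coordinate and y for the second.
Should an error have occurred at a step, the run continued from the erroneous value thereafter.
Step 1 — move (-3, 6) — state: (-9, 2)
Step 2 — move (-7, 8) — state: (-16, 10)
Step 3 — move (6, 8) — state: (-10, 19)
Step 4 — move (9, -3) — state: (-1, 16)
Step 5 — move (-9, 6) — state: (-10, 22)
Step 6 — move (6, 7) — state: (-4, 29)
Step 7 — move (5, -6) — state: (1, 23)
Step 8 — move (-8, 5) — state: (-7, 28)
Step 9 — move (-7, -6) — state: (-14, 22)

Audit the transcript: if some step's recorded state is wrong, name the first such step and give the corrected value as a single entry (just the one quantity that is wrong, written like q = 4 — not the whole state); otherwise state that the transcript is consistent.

step 3, y = 18

Recomputing the run from the initial state:
step 1: x = -9, y = 2
step 2: x = -16, y = 10
step 3: x = -10, y = 18
step 4: x = -1, y = 15
step 5: x = -10, y = 21
step 6: x = -4, y = 28
step 7: x = 1, y = 22
step 8: x = -7, y = 27
step 9: x = -14, y = 21
The first disagreement with the transcript is at step 3, where the value should be y = 18.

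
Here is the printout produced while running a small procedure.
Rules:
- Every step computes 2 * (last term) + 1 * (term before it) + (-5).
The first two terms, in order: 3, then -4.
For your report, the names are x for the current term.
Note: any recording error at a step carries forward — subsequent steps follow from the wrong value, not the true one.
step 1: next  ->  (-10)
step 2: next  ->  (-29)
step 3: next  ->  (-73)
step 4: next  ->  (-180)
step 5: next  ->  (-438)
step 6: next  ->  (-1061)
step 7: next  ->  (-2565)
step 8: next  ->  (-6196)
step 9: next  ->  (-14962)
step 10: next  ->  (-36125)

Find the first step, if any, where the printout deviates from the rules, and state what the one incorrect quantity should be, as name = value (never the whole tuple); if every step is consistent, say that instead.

no error

Recomputing the run from the initial state:
step 1: x = -10
step 2: x = -29
step 3: x = -73
step 4: x = -180
step 5: x = -438
step 6: x = -1061
step 7: x = -2565
step 8: x = -6196
step 9: x = -14962
step 10: x = -36125
This matches the printout at every step.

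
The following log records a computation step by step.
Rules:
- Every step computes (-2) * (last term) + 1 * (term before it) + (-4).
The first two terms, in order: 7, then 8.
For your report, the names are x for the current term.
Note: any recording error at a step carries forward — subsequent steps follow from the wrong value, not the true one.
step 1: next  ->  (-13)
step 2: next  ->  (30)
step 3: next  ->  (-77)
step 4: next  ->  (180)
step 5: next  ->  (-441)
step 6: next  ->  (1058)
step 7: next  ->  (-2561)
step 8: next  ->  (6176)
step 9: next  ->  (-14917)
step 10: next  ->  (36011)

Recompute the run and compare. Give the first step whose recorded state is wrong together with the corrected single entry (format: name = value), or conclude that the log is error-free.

Recomputing the run from the initial state:
step 1: x = -13
step 2: x = 30
step 3: x = -77
step 4: x = 180
step 5: x = -441
step 6: x = 1058
step 7: x = -2561
step 8: x = 6176
step 9: x = -14917
step 10: x = 36006
The first disagreement with the log is at step 10, where the value should be x = 36006.

step 10, x = 36006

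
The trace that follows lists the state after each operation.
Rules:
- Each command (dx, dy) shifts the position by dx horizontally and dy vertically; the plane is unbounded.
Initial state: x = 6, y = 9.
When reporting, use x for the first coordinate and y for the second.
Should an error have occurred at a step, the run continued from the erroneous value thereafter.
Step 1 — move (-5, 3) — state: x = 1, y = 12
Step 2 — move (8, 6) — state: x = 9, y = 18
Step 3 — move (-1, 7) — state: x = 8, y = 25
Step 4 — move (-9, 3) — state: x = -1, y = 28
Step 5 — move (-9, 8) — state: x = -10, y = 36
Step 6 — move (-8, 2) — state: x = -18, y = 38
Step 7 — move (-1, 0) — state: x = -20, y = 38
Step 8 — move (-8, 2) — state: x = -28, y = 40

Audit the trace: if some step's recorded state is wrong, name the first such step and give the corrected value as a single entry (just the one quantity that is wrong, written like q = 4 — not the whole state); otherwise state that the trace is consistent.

step 7, x = -19

1. x = 6 + (-5) = 1, y = 9 + (3) = 12 (in agreement)
2. x = 1 + (8) = 9, y = 12 + (6) = 18 (matches)
3. x = 9 + (-1) = 8, y = 18 + (7) = 25 (agrees with the trace)
4. x = 8 + (-9) = -1, y = 25 + (3) = 28 (consistent with the trace)
5. x = -1 + (-9) = -10, y = 28 + (8) = 36 (no discrepancy)
6. x = -10 + (-8) = -18, y = 36 + (2) = 38 (agrees with the trace)
7. x = -18 + (-1) = -19, y = 38 + (0) = 38 (the entry is off here)
That makes step 7 the first incorrect line — x = -19 is what it should show.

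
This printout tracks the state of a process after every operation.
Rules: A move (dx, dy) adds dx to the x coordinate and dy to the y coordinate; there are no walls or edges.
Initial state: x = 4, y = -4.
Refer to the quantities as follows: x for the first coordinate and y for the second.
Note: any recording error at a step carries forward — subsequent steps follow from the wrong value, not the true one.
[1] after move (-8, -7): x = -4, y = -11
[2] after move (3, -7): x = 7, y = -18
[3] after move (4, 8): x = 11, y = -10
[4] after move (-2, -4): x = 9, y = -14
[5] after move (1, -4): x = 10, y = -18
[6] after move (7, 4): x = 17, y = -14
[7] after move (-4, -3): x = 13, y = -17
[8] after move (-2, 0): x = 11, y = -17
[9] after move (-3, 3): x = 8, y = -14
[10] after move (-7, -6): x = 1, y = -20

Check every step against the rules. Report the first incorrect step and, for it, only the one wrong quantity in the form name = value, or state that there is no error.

Recomputing the run from the initial state:
step 1: x = -4, y = -11
step 2: x = -1, y = -18
step 3: x = 3, y = -10
step 4: x = 1, y = -14
step 5: x = 2, y = -18
step 6: x = 9, y = -14
step 7: x = 5, y = -17
step 8: x = 3, y = -17
step 9: x = 0, y = -14
step 10: x = -7, y = -20
The first disagreement with the printout is at step 2, where the value should be x = -1.

step 2, x = -1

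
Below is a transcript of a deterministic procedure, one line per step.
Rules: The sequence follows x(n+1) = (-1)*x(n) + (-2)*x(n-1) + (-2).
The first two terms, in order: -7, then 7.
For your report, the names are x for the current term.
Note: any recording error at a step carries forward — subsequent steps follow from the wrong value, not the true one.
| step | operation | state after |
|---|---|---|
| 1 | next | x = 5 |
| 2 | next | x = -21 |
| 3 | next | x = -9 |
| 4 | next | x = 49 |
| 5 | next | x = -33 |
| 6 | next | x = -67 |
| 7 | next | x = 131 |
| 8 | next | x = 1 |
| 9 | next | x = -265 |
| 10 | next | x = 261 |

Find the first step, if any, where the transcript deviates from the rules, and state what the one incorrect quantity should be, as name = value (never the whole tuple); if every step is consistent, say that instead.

step 3, x = 9

1. x = -1*(7) + (-2)*(-7) + (-2) = 5 (in agreement)
2. x = -1*(5) + (-2)*(7) + (-2) = -21 (verified)
3. x = -1*(-21) + (-2)*(5) + (-2) = 9 (the entry is off here)
The audit stops at step 3: the recorded entry is wrong and should be x = 9.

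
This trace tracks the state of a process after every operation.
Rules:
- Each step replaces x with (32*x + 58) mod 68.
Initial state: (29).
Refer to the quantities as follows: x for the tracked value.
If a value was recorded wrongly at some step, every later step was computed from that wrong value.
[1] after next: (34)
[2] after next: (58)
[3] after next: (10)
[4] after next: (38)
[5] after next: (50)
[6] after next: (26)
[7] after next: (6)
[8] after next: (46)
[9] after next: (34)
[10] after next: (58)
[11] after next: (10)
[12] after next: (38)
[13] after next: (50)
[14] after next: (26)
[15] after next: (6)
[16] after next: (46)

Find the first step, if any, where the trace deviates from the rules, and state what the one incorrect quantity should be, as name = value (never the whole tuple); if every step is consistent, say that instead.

no error

step 1: x = (32*29 + 58) mod 68 = 34 -> same as recorded
step 2: x = (32*34 + 58) mod 68 = 58 -> checks out
step 3: x = (32*58 + 58) mod 68 = 10 -> checks out
step 4: x = (32*10 + 58) mod 68 = 38 -> verified
step 5: x = (32*38 + 58) mod 68 = 50 -> confirmed correct
step 6: x = (32*50 + 58) mod 68 = 26 -> consistent with the trace
step 7: x = (32*26 + 58) mod 68 = 6 -> exactly as logged
step 8: x = (32*6 + 58) mod 68 = 46 -> confirmed correct
step 9: x = (32*46 + 58) mod 68 = 34 -> verified
step 10: x = (32*34 + 58) mod 68 = 58 -> confirmed correct
step 11: x = (32*58 + 58) mod 68 = 10 -> no discrepancy
step 12: x = (32*10 + 58) mod 68 = 38 -> agrees with the trace
step 13: x = (32*38 + 58) mod 68 = 50 -> confirmed correct
step 14: x = (32*50 + 58) mod 68 = 26 -> same as recorded
step 15: x = (32*26 + 58) mod 68 = 6 -> consistent with the trace
step 16: x = (32*6 + 58) mod 68 = 46 -> confirmed correct
Every step is consistent.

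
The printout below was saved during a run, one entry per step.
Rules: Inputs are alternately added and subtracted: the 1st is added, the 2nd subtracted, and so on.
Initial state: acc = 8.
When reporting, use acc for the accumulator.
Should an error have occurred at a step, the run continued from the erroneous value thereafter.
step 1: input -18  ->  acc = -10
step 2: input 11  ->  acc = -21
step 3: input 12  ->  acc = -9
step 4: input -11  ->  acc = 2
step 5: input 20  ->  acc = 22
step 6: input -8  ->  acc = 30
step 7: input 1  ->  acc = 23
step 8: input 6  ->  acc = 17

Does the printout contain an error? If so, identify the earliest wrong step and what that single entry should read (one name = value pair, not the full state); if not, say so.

step 7, acc = 31

Recomputing the run from the initial state:
step 1: acc = -10
step 2: acc = -21
step 3: acc = -9
step 4: acc = 2
step 5: acc = 22
step 6: acc = 30
step 7: acc = 31
step 8: acc = 25
The first disagreement with the printout is at step 7, where the value should be acc = 31.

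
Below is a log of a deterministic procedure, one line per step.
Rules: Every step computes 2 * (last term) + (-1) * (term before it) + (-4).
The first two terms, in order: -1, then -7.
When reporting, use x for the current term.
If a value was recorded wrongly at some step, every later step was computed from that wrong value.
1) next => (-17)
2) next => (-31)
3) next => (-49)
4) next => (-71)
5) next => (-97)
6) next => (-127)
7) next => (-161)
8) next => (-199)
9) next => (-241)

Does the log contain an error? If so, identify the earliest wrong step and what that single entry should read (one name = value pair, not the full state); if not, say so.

Recomputing the run from the initial state:
step 1: x = -17
step 2: x = -31
step 3: x = -49
step 4: x = -71
step 5: x = -97
step 6: x = -127
step 7: x = -161
step 8: x = -199
step 9: x = -241
This matches the log at every step.

no error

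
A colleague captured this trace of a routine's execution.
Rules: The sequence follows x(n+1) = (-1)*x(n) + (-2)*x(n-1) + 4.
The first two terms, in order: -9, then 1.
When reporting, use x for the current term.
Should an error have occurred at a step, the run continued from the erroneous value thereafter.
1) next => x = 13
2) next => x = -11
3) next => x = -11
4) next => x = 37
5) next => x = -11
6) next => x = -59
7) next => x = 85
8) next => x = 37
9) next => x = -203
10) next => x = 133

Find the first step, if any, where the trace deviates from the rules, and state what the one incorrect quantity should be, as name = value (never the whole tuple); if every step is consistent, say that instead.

1. x = -1*(1) + (-2)*(-9) + (4) = 21 (the trace has a different value)
Conclusion: step 1 carries the first error; the entry should be x = 21.

step 1, x = 21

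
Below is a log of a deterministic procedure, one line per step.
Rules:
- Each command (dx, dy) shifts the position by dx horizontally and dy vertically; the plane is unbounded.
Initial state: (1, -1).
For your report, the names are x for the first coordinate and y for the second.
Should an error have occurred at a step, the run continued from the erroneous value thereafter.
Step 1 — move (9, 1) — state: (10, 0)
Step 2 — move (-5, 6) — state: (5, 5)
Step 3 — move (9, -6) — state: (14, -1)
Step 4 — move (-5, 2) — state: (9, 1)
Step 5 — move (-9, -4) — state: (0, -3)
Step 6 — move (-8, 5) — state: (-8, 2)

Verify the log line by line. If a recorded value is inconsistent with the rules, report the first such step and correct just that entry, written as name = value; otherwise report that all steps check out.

Recomputing the run from the initial state:
step 1: x = 10, y = 0
step 2: x = 5, y = 6
step 3: x = 14, y = 0
step 4: x = 9, y = 2
step 5: x = 0, y = -2
step 6: x = -8, y = 3
The first disagreement with the log is at step 2, where the value should be y = 6.

step 2, y = 6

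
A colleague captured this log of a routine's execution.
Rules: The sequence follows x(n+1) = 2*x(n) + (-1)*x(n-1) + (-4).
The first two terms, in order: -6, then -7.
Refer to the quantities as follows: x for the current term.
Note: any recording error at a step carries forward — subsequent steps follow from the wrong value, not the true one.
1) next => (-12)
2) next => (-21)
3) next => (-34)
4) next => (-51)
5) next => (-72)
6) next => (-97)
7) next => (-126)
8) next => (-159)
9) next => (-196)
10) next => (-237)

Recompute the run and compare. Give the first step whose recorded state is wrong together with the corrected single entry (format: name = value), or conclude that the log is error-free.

1. x = 2*(-7) + (-1)*(-6) + (-4) = -12 (consistent with the log)
2. x = 2*(-12) + (-1)*(-7) + (-4) = -21 (exactly as logged)
3. x = 2*(-21) + (-1)*(-12) + (-4) = -34 (same as recorded)
4. x = 2*(-34) + (-1)*(-21) + (-4) = -51 (verified)
5. x = 2*(-51) + (-1)*(-34) + (-4) = -72 (no discrepancy)
6. x = 2*(-72) + (-1)*(-51) + (-4) = -97 (no discrepancy)
7. x = 2*(-97) + (-1)*(-72) + (-4) = -126 (exactly as logged)
8. x = 2*(-126) + (-1)*(-97) + (-4) = -159 (confirmed correct)
9. x = 2*(-159) + (-1)*(-126) + (-4) = -196 (exactly as logged)
10. x = 2*(-196) + (-1)*(-159) + (-4) = -237 (in agreement)
No step deviates from the rules.

no error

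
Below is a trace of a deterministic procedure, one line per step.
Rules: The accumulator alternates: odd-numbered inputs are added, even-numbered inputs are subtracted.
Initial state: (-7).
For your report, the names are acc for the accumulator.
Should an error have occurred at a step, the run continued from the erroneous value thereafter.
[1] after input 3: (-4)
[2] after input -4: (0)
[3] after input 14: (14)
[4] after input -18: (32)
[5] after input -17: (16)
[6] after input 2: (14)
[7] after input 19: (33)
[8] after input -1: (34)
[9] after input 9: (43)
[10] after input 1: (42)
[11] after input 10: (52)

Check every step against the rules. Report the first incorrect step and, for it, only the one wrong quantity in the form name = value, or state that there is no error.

step 5, acc = 15

Recomputing the run from the initial state:
step 1: acc = -4
step 2: acc = 0
step 3: acc = 14
step 4: acc = 32
step 5: acc = 15
step 6: acc = 13
step 7: acc = 32
step 8: acc = 33
step 9: acc = 42
step 10: acc = 41
step 11: acc = 51
The first disagreement with the trace is at step 5, where the value should be acc = 15.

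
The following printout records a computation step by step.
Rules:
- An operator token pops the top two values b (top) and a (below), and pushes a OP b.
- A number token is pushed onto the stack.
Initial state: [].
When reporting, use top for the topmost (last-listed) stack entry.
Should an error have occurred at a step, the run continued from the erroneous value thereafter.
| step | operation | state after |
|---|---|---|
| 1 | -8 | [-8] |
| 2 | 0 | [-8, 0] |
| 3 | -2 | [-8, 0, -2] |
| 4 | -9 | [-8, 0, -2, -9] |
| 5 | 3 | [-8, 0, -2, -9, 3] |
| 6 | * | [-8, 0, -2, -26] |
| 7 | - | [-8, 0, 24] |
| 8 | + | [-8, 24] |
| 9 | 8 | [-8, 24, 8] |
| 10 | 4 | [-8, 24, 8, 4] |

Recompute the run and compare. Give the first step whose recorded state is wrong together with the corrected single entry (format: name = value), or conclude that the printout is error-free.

1. push -8: top = -8 (no discrepancy)
2. push 0: top = 0 (consistent with the printout)
3. push -2: top = -2 (no discrepancy)
4. push -9: top = -9 (consistent with the printout)
5. push 3: top = 3 (consistent with the printout)
6. -9 * 3 = -27 (not what was recorded)
The audit stops at step 6: the recorded entry is wrong and should be top = -27.

step 6, top = -27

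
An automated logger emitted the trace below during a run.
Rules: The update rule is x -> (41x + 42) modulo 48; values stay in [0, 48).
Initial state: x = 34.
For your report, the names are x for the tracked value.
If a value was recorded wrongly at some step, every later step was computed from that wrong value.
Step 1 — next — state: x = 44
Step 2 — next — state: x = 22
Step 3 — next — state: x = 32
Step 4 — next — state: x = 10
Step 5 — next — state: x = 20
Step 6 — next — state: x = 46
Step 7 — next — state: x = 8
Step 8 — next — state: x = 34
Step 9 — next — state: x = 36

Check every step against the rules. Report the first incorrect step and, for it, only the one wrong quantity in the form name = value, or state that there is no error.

step 1: x = (41*34 + 42) mod 48 = 44 -> in agreement
step 2: x = (41*44 + 42) mod 48 = 22 -> in agreement
step 3: x = (41*22 + 42) mod 48 = 32 -> agrees with the trace
step 4: x = (41*32 + 42) mod 48 = 10 -> verified
step 5: x = (41*10 + 42) mod 48 = 20 -> verified
step 6: x = (41*20 + 42) mod 48 = 46 -> agrees with the trace
step 7: x = (41*46 + 42) mod 48 = 8 -> confirmed correct
step 8: x = (41*8 + 42) mod 48 = 34 -> same as recorded
step 9: x = (41*34 + 42) mod 48 = 44 -> the entry is off here
First incorrect step: 9; the correct value is x = 44.

step 9, x = 44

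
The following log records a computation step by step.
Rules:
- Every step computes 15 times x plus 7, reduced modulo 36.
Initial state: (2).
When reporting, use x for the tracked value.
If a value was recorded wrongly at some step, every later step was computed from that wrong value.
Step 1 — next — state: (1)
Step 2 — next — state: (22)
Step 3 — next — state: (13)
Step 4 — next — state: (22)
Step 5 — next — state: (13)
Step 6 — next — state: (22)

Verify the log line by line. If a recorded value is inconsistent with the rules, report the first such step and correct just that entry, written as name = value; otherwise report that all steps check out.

Recomputing the run from the initial state:
step 1: x = 1
step 2: x = 22
step 3: x = 13
step 4: x = 22
step 5: x = 13
step 6: x = 22
This matches the log at every step.

no error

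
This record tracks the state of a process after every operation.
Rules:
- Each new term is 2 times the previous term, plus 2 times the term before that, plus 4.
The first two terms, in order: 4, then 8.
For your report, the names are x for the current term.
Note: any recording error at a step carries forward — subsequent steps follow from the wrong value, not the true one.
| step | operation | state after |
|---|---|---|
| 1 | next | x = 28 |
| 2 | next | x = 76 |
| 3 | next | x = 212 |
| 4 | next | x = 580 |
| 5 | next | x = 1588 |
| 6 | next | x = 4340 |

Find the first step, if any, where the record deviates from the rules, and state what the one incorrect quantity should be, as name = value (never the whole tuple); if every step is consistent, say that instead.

step 1: x = 2*(8) + (2)*(4) + (4) = 28 -> agrees with the record
step 2: x = 2*(28) + (2)*(8) + (4) = 76 -> in agreement
step 3: x = 2*(76) + (2)*(28) + (4) = 212 -> checks out
step 4: x = 2*(212) + (2)*(76) + (4) = 580 -> consistent with the record
step 5: x = 2*(580) + (2)*(212) + (4) = 1588 -> no discrepancy
step 6: x = 2*(1588) + (2)*(580) + (4) = 4340 -> no discrepancy
The whole run recomputes cleanly — no discrepancies.

no error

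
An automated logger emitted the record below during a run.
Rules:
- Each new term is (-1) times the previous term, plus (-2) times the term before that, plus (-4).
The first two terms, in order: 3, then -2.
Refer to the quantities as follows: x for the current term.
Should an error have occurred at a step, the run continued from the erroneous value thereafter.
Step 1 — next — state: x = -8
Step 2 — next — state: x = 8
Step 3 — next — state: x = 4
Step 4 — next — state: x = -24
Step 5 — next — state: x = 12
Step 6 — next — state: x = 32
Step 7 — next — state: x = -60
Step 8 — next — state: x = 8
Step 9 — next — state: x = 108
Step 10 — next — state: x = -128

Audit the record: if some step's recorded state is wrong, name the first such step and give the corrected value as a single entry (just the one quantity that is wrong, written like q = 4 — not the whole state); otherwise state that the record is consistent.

step 8, x = -8

Step 1: x = -1*(-2) + (-2)*(3) + (-4) = -8 — no discrepancy.
Step 2: x = -1*(-8) + (-2)*(-2) + (-4) = 8 — same as recorded.
Step 3: x = -1*(8) + (-2)*(-8) + (-4) = 4 — in agreement.
Step 4: x = -1*(4) + (-2)*(8) + (-4) = -24 — checks out.
Step 5: x = -1*(-24) + (-2)*(4) + (-4) = 12 — matches.
Step 6: x = -1*(12) + (-2)*(-24) + (-4) = 32 — checks out.
Step 7: x = -1*(32) + (-2)*(12) + (-4) = -60 — exactly as logged.
Step 8: x = -1*(-60) + (-2)*(32) + (-4) = -8 — a discrepancy with the record.
The earliest wrong entry is at step 8: it should read x = -8.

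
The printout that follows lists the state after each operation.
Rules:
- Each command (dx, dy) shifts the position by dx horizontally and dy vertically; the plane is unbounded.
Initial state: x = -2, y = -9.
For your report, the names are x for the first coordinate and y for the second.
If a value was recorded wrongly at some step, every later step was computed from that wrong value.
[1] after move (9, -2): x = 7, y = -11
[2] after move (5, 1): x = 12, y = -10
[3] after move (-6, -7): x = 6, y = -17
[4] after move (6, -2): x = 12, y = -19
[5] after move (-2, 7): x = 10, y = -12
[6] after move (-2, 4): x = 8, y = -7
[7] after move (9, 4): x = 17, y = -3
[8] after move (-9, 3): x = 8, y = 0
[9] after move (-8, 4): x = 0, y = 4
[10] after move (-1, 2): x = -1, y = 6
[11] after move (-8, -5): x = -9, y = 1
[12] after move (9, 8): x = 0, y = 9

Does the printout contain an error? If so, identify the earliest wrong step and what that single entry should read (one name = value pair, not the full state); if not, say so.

step 1: x = -2 + (9) = 7, y = -9 + (-2) = -11 -> verified
step 2: x = 7 + (5) = 12, y = -11 + (1) = -10 -> exactly as logged
step 3: x = 12 + (-6) = 6, y = -10 + (-7) = -17 -> consistent with the printout
step 4: x = 6 + (6) = 12, y = -17 + (-2) = -19 -> matches
step 5: x = 12 + (-2) = 10, y = -19 + (7) = -12 -> no discrepancy
step 6: x = 10 + (-2) = 8, y = -12 + (4) = -8 -> first mismatch against the printout
That makes step 6 the first incorrect line — y = -8 is what it should show.

step 6, y = -8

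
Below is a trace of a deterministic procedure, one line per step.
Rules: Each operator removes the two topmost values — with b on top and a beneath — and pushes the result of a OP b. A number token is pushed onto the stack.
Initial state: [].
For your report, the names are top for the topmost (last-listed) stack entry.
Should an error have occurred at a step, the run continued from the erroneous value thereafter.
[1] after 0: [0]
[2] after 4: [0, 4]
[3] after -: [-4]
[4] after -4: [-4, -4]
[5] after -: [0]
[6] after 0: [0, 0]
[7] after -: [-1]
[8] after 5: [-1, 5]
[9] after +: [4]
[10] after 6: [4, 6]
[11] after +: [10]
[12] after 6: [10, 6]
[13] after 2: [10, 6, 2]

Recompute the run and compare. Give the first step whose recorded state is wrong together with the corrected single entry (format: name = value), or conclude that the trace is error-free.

step 7, top = 0

step 1: push 0: top = 0 -> no discrepancy
step 2: push 4: top = 4 -> verified
step 3: 0 - 4 = -4 -> exactly as logged
step 4: push -4: top = -4 -> checks out
step 5: -4 - -4 = 0 -> confirmed correct
step 6: push 0: top = 0 -> consistent with the trace
step 7: 0 - 0 = 0 -> the recorded entry deviates here
First incorrect step: 7; the correct value is top = 0.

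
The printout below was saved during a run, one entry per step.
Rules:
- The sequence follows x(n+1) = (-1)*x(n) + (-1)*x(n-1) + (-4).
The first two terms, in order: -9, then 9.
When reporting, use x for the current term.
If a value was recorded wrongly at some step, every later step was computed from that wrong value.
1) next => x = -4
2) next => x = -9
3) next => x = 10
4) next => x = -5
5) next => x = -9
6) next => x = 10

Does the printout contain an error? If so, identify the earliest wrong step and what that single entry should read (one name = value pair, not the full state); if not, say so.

Recomputing the run from the initial state:
step 1: x = -4
step 2: x = -9
step 3: x = 9
step 4: x = -4
step 5: x = -9
step 6: x = 9
The first disagreement with the printout is at step 3, where the value should be x = 9.

step 3, x = 9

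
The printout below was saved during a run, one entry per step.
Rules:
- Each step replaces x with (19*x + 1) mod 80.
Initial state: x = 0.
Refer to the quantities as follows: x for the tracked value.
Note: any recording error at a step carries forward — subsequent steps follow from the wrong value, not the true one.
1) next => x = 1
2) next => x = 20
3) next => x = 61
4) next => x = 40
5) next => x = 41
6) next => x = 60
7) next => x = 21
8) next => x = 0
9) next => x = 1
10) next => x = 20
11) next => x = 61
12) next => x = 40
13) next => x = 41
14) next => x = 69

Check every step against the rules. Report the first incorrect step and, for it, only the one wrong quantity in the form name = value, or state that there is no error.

step 14, x = 60

1. x = (19*0 + 1) mod 80 = 1 (confirmed correct)
2. x = (19*1 + 1) mod 80 = 20 (in agreement)
3. x = (19*20 + 1) mod 80 = 61 (same as recorded)
4. x = (19*61 + 1) mod 80 = 40 (matches)
5. x = (19*40 + 1) mod 80 = 41 (checks out)
6. x = (19*41 + 1) mod 80 = 60 (in agreement)
7. x = (19*60 + 1) mod 80 = 21 (same as recorded)
8. x = (19*21 + 1) mod 80 = 0 (agrees with the printout)
9. x = (19*0 + 1) mod 80 = 1 (same as recorded)
10. x = (19*1 + 1) mod 80 = 20 (agrees with the printout)
11. x = (19*20 + 1) mod 80 = 61 (same as recorded)
12. x = (19*61 + 1) mod 80 = 40 (consistent with the printout)
13. x = (19*40 + 1) mod 80 = 41 (matches)
14. x = (19*41 + 1) mod 80 = 60 (the printout has a different value)
First incorrect step: 14; the correct value is x = 60.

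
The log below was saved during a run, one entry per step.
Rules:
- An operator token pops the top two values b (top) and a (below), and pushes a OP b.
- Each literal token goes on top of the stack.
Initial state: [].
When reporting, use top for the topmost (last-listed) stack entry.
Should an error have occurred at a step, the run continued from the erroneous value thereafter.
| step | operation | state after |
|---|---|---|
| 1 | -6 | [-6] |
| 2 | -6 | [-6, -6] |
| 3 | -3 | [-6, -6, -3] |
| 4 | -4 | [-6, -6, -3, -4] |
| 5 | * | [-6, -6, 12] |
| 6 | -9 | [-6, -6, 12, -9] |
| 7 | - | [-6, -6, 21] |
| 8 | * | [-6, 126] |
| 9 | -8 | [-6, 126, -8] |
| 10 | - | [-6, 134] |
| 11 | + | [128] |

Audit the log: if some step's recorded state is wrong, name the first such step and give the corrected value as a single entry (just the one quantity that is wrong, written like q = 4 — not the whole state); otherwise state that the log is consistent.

Recomputing the run from the initial state:
step 1: [-6]
step 2: [-6, -6]
step 3: [-6, -6, -3]
step 4: [-6, -6, -3, -4]
step 5: [-6, -6, 12]
step 6: [-6, -6, 12, -9]
step 7: [-6, -6, 21]
step 8: [-6, -126]
step 9: [-6, -126, -8]
step 10: [-6, -118]
step 11: [-124]
The first disagreement with the log is at step 8, where the value should be top = -126.

step 8, top = -126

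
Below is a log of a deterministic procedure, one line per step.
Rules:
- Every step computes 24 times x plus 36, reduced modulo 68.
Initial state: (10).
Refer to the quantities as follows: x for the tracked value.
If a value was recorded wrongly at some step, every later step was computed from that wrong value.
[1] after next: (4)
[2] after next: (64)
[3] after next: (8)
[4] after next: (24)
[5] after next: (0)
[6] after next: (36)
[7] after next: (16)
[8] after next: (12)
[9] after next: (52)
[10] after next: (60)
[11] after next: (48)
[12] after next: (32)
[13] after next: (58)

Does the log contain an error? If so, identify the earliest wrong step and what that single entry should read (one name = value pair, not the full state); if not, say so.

step 13, x = 56

Recomputing the run from the initial state:
step 1: x = 4
step 2: x = 64
step 3: x = 8
step 4: x = 24
step 5: x = 0
step 6: x = 36
step 7: x = 16
step 8: x = 12
step 9: x = 52
step 10: x = 60
step 11: x = 48
step 12: x = 32
step 13: x = 56
The first disagreement with the log is at step 13, where the value should be x = 56.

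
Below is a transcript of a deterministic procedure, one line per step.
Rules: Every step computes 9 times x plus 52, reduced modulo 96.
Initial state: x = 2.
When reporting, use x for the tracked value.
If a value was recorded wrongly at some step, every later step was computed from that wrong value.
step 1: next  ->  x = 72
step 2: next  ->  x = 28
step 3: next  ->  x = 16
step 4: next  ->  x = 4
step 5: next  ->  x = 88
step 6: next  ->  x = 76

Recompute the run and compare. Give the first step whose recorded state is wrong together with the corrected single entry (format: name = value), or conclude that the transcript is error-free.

Recomputing the run from the initial state:
step 1: x = 70
step 2: x = 10
step 3: x = 46
step 4: x = 82
step 5: x = 22
step 6: x = 58
The first disagreement with the transcript is at step 1, where the value should be x = 70.

step 1, x = 70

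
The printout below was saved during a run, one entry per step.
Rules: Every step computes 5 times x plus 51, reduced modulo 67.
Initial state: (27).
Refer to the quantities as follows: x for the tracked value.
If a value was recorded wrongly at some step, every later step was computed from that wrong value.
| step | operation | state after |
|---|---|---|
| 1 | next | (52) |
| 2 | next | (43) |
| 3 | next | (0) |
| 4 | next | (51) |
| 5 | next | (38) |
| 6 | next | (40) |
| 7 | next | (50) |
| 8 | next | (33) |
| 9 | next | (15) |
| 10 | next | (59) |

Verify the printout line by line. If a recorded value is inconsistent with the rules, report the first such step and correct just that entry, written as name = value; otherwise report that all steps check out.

Recomputing the run from the initial state:
step 1: x = 52
step 2: x = 43
step 3: x = 65
step 4: x = 41
step 5: x = 55
step 6: x = 58
step 7: x = 6
step 8: x = 14
step 9: x = 54
step 10: x = 53
The first disagreement with the printout is at step 3, where the value should be x = 65.

step 3, x = 65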